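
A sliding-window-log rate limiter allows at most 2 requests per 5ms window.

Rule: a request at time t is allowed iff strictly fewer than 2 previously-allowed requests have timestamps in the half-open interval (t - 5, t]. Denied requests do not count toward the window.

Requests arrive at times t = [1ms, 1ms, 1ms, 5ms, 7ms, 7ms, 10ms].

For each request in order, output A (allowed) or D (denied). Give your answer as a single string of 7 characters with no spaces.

Tracking allowed requests in the window:
  req#1 t=1ms: ALLOW
  req#2 t=1ms: ALLOW
  req#3 t=1ms: DENY
  req#4 t=5ms: DENY
  req#5 t=7ms: ALLOW
  req#6 t=7ms: ALLOW
  req#7 t=10ms: DENY

Answer: AADDAAD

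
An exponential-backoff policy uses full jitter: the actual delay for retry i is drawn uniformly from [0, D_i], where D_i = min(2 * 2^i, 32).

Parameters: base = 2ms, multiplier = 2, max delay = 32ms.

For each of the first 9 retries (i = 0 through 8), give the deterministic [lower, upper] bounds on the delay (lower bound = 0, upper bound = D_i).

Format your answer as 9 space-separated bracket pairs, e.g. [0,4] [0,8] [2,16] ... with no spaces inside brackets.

Computing bounds per retry:
  i=0: D_i=min(2*2^0,32)=2, bounds=[0,2]
  i=1: D_i=min(2*2^1,32)=4, bounds=[0,4]
  i=2: D_i=min(2*2^2,32)=8, bounds=[0,8]
  i=3: D_i=min(2*2^3,32)=16, bounds=[0,16]
  i=4: D_i=min(2*2^4,32)=32, bounds=[0,32]
  i=5: D_i=min(2*2^5,32)=32, bounds=[0,32]
  i=6: D_i=min(2*2^6,32)=32, bounds=[0,32]
  i=7: D_i=min(2*2^7,32)=32, bounds=[0,32]
  i=8: D_i=min(2*2^8,32)=32, bounds=[0,32]

Answer: [0,2] [0,4] [0,8] [0,16] [0,32] [0,32] [0,32] [0,32] [0,32]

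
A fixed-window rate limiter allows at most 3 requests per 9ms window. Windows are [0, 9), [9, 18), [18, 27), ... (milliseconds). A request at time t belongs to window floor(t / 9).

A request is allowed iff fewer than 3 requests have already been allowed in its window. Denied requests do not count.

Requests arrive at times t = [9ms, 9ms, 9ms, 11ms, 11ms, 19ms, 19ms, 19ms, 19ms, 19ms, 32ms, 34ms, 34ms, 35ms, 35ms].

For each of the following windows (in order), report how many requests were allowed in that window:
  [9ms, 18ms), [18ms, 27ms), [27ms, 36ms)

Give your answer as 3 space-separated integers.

Answer: 3 3 3

Derivation:
Processing requests:
  req#1 t=9ms (window 1): ALLOW
  req#2 t=9ms (window 1): ALLOW
  req#3 t=9ms (window 1): ALLOW
  req#4 t=11ms (window 1): DENY
  req#5 t=11ms (window 1): DENY
  req#6 t=19ms (window 2): ALLOW
  req#7 t=19ms (window 2): ALLOW
  req#8 t=19ms (window 2): ALLOW
  req#9 t=19ms (window 2): DENY
  req#10 t=19ms (window 2): DENY
  req#11 t=32ms (window 3): ALLOW
  req#12 t=34ms (window 3): ALLOW
  req#13 t=34ms (window 3): ALLOW
  req#14 t=35ms (window 3): DENY
  req#15 t=35ms (window 3): DENY

Allowed counts by window: 3 3 3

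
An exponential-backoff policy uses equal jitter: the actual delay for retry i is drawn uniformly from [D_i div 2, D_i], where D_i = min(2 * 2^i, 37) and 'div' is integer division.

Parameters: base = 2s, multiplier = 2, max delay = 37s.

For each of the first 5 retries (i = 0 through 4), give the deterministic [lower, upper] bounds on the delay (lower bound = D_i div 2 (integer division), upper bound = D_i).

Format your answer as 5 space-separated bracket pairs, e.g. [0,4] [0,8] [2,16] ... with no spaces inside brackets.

Computing bounds per retry:
  i=0: D_i=min(2*2^0,37)=2, bounds=[1,2]
  i=1: D_i=min(2*2^1,37)=4, bounds=[2,4]
  i=2: D_i=min(2*2^2,37)=8, bounds=[4,8]
  i=3: D_i=min(2*2^3,37)=16, bounds=[8,16]
  i=4: D_i=min(2*2^4,37)=32, bounds=[16,32]

Answer: [1,2] [2,4] [4,8] [8,16] [16,32]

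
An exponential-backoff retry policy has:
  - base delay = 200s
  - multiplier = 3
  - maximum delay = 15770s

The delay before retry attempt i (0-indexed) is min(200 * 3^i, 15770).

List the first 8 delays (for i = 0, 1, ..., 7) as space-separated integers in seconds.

Computing each delay:
  i=0: min(200*3^0, 15770) = 200
  i=1: min(200*3^1, 15770) = 600
  i=2: min(200*3^2, 15770) = 1800
  i=3: min(200*3^3, 15770) = 5400
  i=4: min(200*3^4, 15770) = 15770
  i=5: min(200*3^5, 15770) = 15770
  i=6: min(200*3^6, 15770) = 15770
  i=7: min(200*3^7, 15770) = 15770

Answer: 200 600 1800 5400 15770 15770 15770 15770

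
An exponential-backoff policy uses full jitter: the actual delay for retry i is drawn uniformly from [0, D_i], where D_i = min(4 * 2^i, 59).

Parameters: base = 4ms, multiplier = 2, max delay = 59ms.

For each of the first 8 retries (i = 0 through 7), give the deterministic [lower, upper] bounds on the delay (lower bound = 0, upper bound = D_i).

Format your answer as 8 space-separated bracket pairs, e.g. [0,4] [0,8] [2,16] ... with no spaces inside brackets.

Computing bounds per retry:
  i=0: D_i=min(4*2^0,59)=4, bounds=[0,4]
  i=1: D_i=min(4*2^1,59)=8, bounds=[0,8]
  i=2: D_i=min(4*2^2,59)=16, bounds=[0,16]
  i=3: D_i=min(4*2^3,59)=32, bounds=[0,32]
  i=4: D_i=min(4*2^4,59)=59, bounds=[0,59]
  i=5: D_i=min(4*2^5,59)=59, bounds=[0,59]
  i=6: D_i=min(4*2^6,59)=59, bounds=[0,59]
  i=7: D_i=min(4*2^7,59)=59, bounds=[0,59]

Answer: [0,4] [0,8] [0,16] [0,32] [0,59] [0,59] [0,59] [0,59]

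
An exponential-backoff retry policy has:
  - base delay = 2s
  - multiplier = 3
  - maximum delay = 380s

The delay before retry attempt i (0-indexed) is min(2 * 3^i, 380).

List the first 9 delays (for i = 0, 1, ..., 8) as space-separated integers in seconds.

Computing each delay:
  i=0: min(2*3^0, 380) = 2
  i=1: min(2*3^1, 380) = 6
  i=2: min(2*3^2, 380) = 18
  i=3: min(2*3^3, 380) = 54
  i=4: min(2*3^4, 380) = 162
  i=5: min(2*3^5, 380) = 380
  i=6: min(2*3^6, 380) = 380
  i=7: min(2*3^7, 380) = 380
  i=8: min(2*3^8, 380) = 380

Answer: 2 6 18 54 162 380 380 380 380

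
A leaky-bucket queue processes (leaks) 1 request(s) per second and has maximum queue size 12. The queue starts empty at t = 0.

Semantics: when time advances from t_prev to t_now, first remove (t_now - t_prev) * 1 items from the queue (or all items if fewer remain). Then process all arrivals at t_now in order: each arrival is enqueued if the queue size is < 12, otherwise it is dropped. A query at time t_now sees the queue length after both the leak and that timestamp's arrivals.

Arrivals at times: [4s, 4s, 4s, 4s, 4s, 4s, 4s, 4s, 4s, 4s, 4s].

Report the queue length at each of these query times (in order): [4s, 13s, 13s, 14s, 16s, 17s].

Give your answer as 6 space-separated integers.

Queue lengths at query times:
  query t=4s: backlog = 11
  query t=13s: backlog = 2
  query t=13s: backlog = 2
  query t=14s: backlog = 1
  query t=16s: backlog = 0
  query t=17s: backlog = 0

Answer: 11 2 2 1 0 0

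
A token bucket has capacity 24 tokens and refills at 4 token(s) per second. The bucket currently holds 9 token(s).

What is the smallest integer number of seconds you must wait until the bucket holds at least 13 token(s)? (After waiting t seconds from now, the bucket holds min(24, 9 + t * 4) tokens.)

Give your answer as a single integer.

Need 9 + t * 4 >= 13, so t >= 4/4.
Smallest integer t = ceil(4/4) = 1.

Answer: 1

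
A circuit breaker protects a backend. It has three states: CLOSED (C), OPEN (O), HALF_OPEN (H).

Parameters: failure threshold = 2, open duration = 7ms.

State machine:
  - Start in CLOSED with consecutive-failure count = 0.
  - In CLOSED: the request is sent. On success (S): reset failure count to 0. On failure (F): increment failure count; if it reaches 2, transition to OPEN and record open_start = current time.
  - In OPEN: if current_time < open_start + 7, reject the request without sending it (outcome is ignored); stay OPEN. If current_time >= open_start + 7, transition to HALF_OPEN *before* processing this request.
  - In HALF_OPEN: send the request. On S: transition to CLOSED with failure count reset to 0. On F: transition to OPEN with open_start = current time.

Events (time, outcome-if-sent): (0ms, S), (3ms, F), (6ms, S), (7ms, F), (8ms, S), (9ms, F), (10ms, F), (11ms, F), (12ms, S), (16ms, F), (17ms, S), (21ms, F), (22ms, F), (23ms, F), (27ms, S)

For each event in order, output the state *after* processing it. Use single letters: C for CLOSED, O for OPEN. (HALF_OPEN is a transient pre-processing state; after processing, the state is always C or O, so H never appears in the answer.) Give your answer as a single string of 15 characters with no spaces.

State after each event:
  event#1 t=0ms outcome=S: state=CLOSED
  event#2 t=3ms outcome=F: state=CLOSED
  event#3 t=6ms outcome=S: state=CLOSED
  event#4 t=7ms outcome=F: state=CLOSED
  event#5 t=8ms outcome=S: state=CLOSED
  event#6 t=9ms outcome=F: state=CLOSED
  event#7 t=10ms outcome=F: state=OPEN
  event#8 t=11ms outcome=F: state=OPEN
  event#9 t=12ms outcome=S: state=OPEN
  event#10 t=16ms outcome=F: state=OPEN
  event#11 t=17ms outcome=S: state=CLOSED
  event#12 t=21ms outcome=F: state=CLOSED
  event#13 t=22ms outcome=F: state=OPEN
  event#14 t=23ms outcome=F: state=OPEN
  event#15 t=27ms outcome=S: state=OPEN

Answer: CCCCCCOOOOCCOOO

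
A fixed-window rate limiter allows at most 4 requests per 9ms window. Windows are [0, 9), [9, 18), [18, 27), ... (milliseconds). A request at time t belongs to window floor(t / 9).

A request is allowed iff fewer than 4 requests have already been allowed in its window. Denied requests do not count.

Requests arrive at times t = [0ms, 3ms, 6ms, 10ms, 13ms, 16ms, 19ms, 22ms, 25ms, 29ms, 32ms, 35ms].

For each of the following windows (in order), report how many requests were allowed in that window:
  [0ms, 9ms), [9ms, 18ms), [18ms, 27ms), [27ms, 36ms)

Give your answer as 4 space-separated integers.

Answer: 3 3 3 3

Derivation:
Processing requests:
  req#1 t=0ms (window 0): ALLOW
  req#2 t=3ms (window 0): ALLOW
  req#3 t=6ms (window 0): ALLOW
  req#4 t=10ms (window 1): ALLOW
  req#5 t=13ms (window 1): ALLOW
  req#6 t=16ms (window 1): ALLOW
  req#7 t=19ms (window 2): ALLOW
  req#8 t=22ms (window 2): ALLOW
  req#9 t=25ms (window 2): ALLOW
  req#10 t=29ms (window 3): ALLOW
  req#11 t=32ms (window 3): ALLOW
  req#12 t=35ms (window 3): ALLOW

Allowed counts by window: 3 3 3 3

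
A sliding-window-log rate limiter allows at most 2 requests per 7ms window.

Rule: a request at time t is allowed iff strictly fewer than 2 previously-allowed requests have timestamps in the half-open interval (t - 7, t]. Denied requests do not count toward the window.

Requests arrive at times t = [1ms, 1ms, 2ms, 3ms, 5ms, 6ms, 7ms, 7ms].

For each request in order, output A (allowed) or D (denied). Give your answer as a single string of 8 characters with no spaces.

Tracking allowed requests in the window:
  req#1 t=1ms: ALLOW
  req#2 t=1ms: ALLOW
  req#3 t=2ms: DENY
  req#4 t=3ms: DENY
  req#5 t=5ms: DENY
  req#6 t=6ms: DENY
  req#7 t=7ms: DENY
  req#8 t=7ms: DENY

Answer: AADDDDDD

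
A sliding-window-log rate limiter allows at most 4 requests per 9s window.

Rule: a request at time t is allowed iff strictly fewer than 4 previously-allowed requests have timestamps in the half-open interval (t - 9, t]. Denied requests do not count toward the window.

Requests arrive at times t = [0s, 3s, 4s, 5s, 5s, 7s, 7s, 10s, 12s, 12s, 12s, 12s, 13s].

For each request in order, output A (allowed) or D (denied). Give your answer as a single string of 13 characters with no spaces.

Answer: AAAADDDAADDDA

Derivation:
Tracking allowed requests in the window:
  req#1 t=0s: ALLOW
  req#2 t=3s: ALLOW
  req#3 t=4s: ALLOW
  req#4 t=5s: ALLOW
  req#5 t=5s: DENY
  req#6 t=7s: DENY
  req#7 t=7s: DENY
  req#8 t=10s: ALLOW
  req#9 t=12s: ALLOW
  req#10 t=12s: DENY
  req#11 t=12s: DENY
  req#12 t=12s: DENY
  req#13 t=13s: ALLOW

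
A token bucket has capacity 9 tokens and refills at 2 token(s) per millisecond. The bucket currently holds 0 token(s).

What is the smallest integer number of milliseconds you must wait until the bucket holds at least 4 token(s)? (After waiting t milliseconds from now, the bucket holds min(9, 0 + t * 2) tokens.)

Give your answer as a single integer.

Answer: 2

Derivation:
Need 0 + t * 2 >= 4, so t >= 4/2.
Smallest integer t = ceil(4/2) = 2.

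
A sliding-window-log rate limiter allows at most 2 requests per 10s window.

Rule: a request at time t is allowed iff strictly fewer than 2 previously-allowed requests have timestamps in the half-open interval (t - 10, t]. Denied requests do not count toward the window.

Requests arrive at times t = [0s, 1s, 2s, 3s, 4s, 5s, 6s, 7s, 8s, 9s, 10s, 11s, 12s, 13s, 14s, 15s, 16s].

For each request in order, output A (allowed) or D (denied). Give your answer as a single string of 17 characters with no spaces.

Tracking allowed requests in the window:
  req#1 t=0s: ALLOW
  req#2 t=1s: ALLOW
  req#3 t=2s: DENY
  req#4 t=3s: DENY
  req#5 t=4s: DENY
  req#6 t=5s: DENY
  req#7 t=6s: DENY
  req#8 t=7s: DENY
  req#9 t=8s: DENY
  req#10 t=9s: DENY
  req#11 t=10s: ALLOW
  req#12 t=11s: ALLOW
  req#13 t=12s: DENY
  req#14 t=13s: DENY
  req#15 t=14s: DENY
  req#16 t=15s: DENY
  req#17 t=16s: DENY

Answer: AADDDDDDDDAADDDDD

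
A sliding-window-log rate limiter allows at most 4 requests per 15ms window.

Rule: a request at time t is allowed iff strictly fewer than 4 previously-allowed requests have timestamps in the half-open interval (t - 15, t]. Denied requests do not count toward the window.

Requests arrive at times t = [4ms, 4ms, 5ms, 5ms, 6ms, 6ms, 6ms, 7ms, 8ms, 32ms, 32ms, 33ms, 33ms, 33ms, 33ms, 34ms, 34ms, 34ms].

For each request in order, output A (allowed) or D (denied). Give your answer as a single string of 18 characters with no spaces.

Answer: AAAADDDDDAAAADDDDD

Derivation:
Tracking allowed requests in the window:
  req#1 t=4ms: ALLOW
  req#2 t=4ms: ALLOW
  req#3 t=5ms: ALLOW
  req#4 t=5ms: ALLOW
  req#5 t=6ms: DENY
  req#6 t=6ms: DENY
  req#7 t=6ms: DENY
  req#8 t=7ms: DENY
  req#9 t=8ms: DENY
  req#10 t=32ms: ALLOW
  req#11 t=32ms: ALLOW
  req#12 t=33ms: ALLOW
  req#13 t=33ms: ALLOW
  req#14 t=33ms: DENY
  req#15 t=33ms: DENY
  req#16 t=34ms: DENY
  req#17 t=34ms: DENY
  req#18 t=34ms: DENY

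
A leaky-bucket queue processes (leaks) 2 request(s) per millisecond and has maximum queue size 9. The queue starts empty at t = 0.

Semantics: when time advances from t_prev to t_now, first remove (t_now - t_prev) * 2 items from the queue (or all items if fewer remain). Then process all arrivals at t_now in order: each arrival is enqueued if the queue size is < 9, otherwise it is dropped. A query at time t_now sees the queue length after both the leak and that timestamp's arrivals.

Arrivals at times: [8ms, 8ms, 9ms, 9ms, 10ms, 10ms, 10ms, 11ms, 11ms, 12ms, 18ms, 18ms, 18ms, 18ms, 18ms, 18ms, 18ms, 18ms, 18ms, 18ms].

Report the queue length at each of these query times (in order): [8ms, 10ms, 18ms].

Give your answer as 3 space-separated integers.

Answer: 2 3 9

Derivation:
Queue lengths at query times:
  query t=8ms: backlog = 2
  query t=10ms: backlog = 3
  query t=18ms: backlog = 9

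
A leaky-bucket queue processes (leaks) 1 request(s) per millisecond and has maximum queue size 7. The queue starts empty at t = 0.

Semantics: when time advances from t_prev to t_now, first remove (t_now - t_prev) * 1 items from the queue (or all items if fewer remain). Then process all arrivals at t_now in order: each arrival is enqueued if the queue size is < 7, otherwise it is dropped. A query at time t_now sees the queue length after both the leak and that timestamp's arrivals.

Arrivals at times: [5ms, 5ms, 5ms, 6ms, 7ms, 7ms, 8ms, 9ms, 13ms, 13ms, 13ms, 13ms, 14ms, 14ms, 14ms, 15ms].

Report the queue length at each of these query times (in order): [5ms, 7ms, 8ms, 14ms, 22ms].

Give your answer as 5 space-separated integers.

Queue lengths at query times:
  query t=5ms: backlog = 3
  query t=7ms: backlog = 4
  query t=8ms: backlog = 4
  query t=14ms: backlog = 6
  query t=22ms: backlog = 0

Answer: 3 4 4 6 0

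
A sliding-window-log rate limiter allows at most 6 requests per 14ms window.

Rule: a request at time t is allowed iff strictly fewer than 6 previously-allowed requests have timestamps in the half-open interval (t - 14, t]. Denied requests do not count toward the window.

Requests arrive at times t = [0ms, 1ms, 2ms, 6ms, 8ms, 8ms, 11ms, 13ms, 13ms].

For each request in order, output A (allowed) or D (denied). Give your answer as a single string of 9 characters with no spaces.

Tracking allowed requests in the window:
  req#1 t=0ms: ALLOW
  req#2 t=1ms: ALLOW
  req#3 t=2ms: ALLOW
  req#4 t=6ms: ALLOW
  req#5 t=8ms: ALLOW
  req#6 t=8ms: ALLOW
  req#7 t=11ms: DENY
  req#8 t=13ms: DENY
  req#9 t=13ms: DENY

Answer: AAAAAADDD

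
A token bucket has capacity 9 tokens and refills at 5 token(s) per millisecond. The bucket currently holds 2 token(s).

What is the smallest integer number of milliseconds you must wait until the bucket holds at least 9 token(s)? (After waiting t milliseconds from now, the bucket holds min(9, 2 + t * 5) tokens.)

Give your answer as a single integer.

Need 2 + t * 5 >= 9, so t >= 7/5.
Smallest integer t = ceil(7/5) = 2.

Answer: 2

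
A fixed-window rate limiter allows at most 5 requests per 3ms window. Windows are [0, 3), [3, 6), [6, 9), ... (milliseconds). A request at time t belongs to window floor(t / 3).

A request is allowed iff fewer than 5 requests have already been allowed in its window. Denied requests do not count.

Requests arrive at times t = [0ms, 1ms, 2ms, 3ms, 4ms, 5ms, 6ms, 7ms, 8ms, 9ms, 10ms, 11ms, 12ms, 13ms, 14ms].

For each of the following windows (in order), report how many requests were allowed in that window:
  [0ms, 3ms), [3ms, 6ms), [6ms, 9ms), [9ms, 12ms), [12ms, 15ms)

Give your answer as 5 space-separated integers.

Answer: 3 3 3 3 3

Derivation:
Processing requests:
  req#1 t=0ms (window 0): ALLOW
  req#2 t=1ms (window 0): ALLOW
  req#3 t=2ms (window 0): ALLOW
  req#4 t=3ms (window 1): ALLOW
  req#5 t=4ms (window 1): ALLOW
  req#6 t=5ms (window 1): ALLOW
  req#7 t=6ms (window 2): ALLOW
  req#8 t=7ms (window 2): ALLOW
  req#9 t=8ms (window 2): ALLOW
  req#10 t=9ms (window 3): ALLOW
  req#11 t=10ms (window 3): ALLOW
  req#12 t=11ms (window 3): ALLOW
  req#13 t=12ms (window 4): ALLOW
  req#14 t=13ms (window 4): ALLOW
  req#15 t=14ms (window 4): ALLOW

Allowed counts by window: 3 3 3 3 3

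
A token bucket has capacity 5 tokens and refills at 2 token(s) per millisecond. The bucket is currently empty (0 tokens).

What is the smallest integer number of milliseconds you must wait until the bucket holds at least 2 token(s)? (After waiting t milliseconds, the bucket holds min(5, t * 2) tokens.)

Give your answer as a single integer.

Answer: 1

Derivation:
Need t * 2 >= 2, so t >= 2/2.
Smallest integer t = ceil(2/2) = 1.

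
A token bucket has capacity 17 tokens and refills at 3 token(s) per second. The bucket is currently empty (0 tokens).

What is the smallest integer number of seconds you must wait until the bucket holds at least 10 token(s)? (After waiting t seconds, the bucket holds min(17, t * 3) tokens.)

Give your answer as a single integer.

Answer: 4

Derivation:
Need t * 3 >= 10, so t >= 10/3.
Smallest integer t = ceil(10/3) = 4.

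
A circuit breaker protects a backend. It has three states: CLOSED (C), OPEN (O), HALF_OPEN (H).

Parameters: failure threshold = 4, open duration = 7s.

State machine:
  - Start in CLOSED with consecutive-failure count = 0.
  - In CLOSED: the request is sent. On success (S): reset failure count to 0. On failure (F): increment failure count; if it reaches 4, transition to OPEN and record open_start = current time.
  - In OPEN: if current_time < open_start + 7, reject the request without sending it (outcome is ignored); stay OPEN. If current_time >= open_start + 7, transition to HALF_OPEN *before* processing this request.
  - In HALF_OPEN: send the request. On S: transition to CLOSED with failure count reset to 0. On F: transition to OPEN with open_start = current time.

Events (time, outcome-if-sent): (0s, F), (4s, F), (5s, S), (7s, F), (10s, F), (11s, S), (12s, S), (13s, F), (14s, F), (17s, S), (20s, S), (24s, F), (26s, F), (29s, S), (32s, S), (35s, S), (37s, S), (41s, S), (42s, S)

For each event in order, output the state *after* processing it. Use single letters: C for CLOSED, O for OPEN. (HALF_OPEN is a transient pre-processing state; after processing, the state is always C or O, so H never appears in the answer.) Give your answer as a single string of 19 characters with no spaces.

Answer: CCCCCCCCCCCCCCCCCCC

Derivation:
State after each event:
  event#1 t=0s outcome=F: state=CLOSED
  event#2 t=4s outcome=F: state=CLOSED
  event#3 t=5s outcome=S: state=CLOSED
  event#4 t=7s outcome=F: state=CLOSED
  event#5 t=10s outcome=F: state=CLOSED
  event#6 t=11s outcome=S: state=CLOSED
  event#7 t=12s outcome=S: state=CLOSED
  event#8 t=13s outcome=F: state=CLOSED
  event#9 t=14s outcome=F: state=CLOSED
  event#10 t=17s outcome=S: state=CLOSED
  event#11 t=20s outcome=S: state=CLOSED
  event#12 t=24s outcome=F: state=CLOSED
  event#13 t=26s outcome=F: state=CLOSED
  event#14 t=29s outcome=S: state=CLOSED
  event#15 t=32s outcome=S: state=CLOSED
  event#16 t=35s outcome=S: state=CLOSED
  event#17 t=37s outcome=S: state=CLOSED
  event#18 t=41s outcome=S: state=CLOSED
  event#19 t=42s outcome=S: state=CLOSED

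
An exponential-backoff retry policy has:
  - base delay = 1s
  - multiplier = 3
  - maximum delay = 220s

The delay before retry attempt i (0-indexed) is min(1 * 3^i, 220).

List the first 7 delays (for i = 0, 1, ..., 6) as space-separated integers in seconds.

Computing each delay:
  i=0: min(1*3^0, 220) = 1
  i=1: min(1*3^1, 220) = 3
  i=2: min(1*3^2, 220) = 9
  i=3: min(1*3^3, 220) = 27
  i=4: min(1*3^4, 220) = 81
  i=5: min(1*3^5, 220) = 220
  i=6: min(1*3^6, 220) = 220

Answer: 1 3 9 27 81 220 220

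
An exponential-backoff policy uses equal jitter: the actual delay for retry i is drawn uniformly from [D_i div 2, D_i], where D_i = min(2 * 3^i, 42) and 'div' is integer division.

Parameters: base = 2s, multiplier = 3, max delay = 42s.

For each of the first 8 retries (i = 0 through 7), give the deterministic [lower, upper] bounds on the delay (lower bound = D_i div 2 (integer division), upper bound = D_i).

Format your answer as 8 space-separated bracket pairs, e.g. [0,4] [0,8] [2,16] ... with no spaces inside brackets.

Computing bounds per retry:
  i=0: D_i=min(2*3^0,42)=2, bounds=[1,2]
  i=1: D_i=min(2*3^1,42)=6, bounds=[3,6]
  i=2: D_i=min(2*3^2,42)=18, bounds=[9,18]
  i=3: D_i=min(2*3^3,42)=42, bounds=[21,42]
  i=4: D_i=min(2*3^4,42)=42, bounds=[21,42]
  i=5: D_i=min(2*3^5,42)=42, bounds=[21,42]
  i=6: D_i=min(2*3^6,42)=42, bounds=[21,42]
  i=7: D_i=min(2*3^7,42)=42, bounds=[21,42]

Answer: [1,2] [3,6] [9,18] [21,42] [21,42] [21,42] [21,42] [21,42]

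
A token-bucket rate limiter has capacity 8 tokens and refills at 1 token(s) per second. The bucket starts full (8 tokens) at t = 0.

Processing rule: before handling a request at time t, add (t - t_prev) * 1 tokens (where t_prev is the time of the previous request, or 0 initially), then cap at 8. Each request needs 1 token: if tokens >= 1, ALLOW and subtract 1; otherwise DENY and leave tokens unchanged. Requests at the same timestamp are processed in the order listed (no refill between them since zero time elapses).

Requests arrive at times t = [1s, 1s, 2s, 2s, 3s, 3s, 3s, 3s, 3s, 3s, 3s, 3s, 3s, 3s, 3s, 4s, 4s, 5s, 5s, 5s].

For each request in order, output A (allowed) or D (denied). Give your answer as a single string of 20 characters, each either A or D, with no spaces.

Simulating step by step:
  req#1 t=1s: ALLOW
  req#2 t=1s: ALLOW
  req#3 t=2s: ALLOW
  req#4 t=2s: ALLOW
  req#5 t=3s: ALLOW
  req#6 t=3s: ALLOW
  req#7 t=3s: ALLOW
  req#8 t=3s: ALLOW
  req#9 t=3s: ALLOW
  req#10 t=3s: ALLOW
  req#11 t=3s: DENY
  req#12 t=3s: DENY
  req#13 t=3s: DENY
  req#14 t=3s: DENY
  req#15 t=3s: DENY
  req#16 t=4s: ALLOW
  req#17 t=4s: DENY
  req#18 t=5s: ALLOW
  req#19 t=5s: DENY
  req#20 t=5s: DENY

Answer: AAAAAAAAAADDDDDADADD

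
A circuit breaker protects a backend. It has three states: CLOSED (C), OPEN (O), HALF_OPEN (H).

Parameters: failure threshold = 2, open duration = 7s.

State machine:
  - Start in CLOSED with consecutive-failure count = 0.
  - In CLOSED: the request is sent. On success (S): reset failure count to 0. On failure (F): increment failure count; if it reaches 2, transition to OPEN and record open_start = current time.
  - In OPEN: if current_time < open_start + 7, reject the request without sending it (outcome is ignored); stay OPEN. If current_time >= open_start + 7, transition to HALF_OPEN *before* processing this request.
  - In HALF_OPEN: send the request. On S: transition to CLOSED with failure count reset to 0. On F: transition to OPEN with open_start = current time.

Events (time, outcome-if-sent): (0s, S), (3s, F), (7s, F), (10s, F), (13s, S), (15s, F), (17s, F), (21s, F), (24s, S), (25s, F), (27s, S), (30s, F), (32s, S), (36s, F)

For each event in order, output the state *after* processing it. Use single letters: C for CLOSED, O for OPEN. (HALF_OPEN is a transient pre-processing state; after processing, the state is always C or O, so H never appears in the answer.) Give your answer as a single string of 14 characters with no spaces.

Answer: CCOOOOOOCCCCCC

Derivation:
State after each event:
  event#1 t=0s outcome=S: state=CLOSED
  event#2 t=3s outcome=F: state=CLOSED
  event#3 t=7s outcome=F: state=OPEN
  event#4 t=10s outcome=F: state=OPEN
  event#5 t=13s outcome=S: state=OPEN
  event#6 t=15s outcome=F: state=OPEN
  event#7 t=17s outcome=F: state=OPEN
  event#8 t=21s outcome=F: state=OPEN
  event#9 t=24s outcome=S: state=CLOSED
  event#10 t=25s outcome=F: state=CLOSED
  event#11 t=27s outcome=S: state=CLOSED
  event#12 t=30s outcome=F: state=CLOSED
  event#13 t=32s outcome=S: state=CLOSED
  event#14 t=36s outcome=F: state=CLOSED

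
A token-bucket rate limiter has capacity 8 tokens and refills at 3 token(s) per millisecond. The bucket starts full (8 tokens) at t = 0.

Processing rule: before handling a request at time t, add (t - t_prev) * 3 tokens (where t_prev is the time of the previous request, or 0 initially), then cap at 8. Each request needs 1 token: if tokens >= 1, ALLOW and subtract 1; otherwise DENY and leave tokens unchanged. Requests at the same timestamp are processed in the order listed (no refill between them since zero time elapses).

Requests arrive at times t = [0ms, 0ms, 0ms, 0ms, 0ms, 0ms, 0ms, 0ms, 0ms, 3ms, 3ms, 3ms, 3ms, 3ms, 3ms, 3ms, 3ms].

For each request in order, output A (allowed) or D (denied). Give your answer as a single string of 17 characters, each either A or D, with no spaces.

Simulating step by step:
  req#1 t=0ms: ALLOW
  req#2 t=0ms: ALLOW
  req#3 t=0ms: ALLOW
  req#4 t=0ms: ALLOW
  req#5 t=0ms: ALLOW
  req#6 t=0ms: ALLOW
  req#7 t=0ms: ALLOW
  req#8 t=0ms: ALLOW
  req#9 t=0ms: DENY
  req#10 t=3ms: ALLOW
  req#11 t=3ms: ALLOW
  req#12 t=3ms: ALLOW
  req#13 t=3ms: ALLOW
  req#14 t=3ms: ALLOW
  req#15 t=3ms: ALLOW
  req#16 t=3ms: ALLOW
  req#17 t=3ms: ALLOW

Answer: AAAAAAAADAAAAAAAA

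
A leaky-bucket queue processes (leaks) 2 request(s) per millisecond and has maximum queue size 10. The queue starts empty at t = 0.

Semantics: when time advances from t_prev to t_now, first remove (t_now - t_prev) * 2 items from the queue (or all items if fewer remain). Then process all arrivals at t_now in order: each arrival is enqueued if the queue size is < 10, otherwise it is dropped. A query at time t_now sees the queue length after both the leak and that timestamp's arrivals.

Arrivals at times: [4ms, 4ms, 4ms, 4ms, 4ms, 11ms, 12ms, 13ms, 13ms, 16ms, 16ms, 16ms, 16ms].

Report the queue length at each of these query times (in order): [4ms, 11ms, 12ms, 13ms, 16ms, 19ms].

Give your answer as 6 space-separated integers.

Queue lengths at query times:
  query t=4ms: backlog = 5
  query t=11ms: backlog = 1
  query t=12ms: backlog = 1
  query t=13ms: backlog = 2
  query t=16ms: backlog = 4
  query t=19ms: backlog = 0

Answer: 5 1 1 2 4 0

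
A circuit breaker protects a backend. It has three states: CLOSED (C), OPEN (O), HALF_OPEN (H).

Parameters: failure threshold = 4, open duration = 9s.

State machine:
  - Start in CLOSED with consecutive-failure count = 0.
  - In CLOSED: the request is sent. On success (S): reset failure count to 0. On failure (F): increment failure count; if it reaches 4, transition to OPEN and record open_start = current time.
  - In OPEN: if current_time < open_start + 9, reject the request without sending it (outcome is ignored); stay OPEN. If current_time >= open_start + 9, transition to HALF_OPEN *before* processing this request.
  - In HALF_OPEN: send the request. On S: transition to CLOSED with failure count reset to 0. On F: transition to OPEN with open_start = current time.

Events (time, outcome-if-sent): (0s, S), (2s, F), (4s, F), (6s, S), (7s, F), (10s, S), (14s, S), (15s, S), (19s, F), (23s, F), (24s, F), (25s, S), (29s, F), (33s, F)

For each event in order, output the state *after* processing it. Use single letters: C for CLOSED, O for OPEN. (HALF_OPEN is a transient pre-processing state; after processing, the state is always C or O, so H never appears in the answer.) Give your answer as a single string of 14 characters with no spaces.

Answer: CCCCCCCCCCCCCC

Derivation:
State after each event:
  event#1 t=0s outcome=S: state=CLOSED
  event#2 t=2s outcome=F: state=CLOSED
  event#3 t=4s outcome=F: state=CLOSED
  event#4 t=6s outcome=S: state=CLOSED
  event#5 t=7s outcome=F: state=CLOSED
  event#6 t=10s outcome=S: state=CLOSED
  event#7 t=14s outcome=S: state=CLOSED
  event#8 t=15s outcome=S: state=CLOSED
  event#9 t=19s outcome=F: state=CLOSED
  event#10 t=23s outcome=F: state=CLOSED
  event#11 t=24s outcome=F: state=CLOSED
  event#12 t=25s outcome=S: state=CLOSED
  event#13 t=29s outcome=F: state=CLOSED
  event#14 t=33s outcome=F: state=CLOSED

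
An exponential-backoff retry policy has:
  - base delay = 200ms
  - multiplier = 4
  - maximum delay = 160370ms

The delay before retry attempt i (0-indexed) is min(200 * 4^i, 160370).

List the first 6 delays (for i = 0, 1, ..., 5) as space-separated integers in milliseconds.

Answer: 200 800 3200 12800 51200 160370

Derivation:
Computing each delay:
  i=0: min(200*4^0, 160370) = 200
  i=1: min(200*4^1, 160370) = 800
  i=2: min(200*4^2, 160370) = 3200
  i=3: min(200*4^3, 160370) = 12800
  i=4: min(200*4^4, 160370) = 51200
  i=5: min(200*4^5, 160370) = 160370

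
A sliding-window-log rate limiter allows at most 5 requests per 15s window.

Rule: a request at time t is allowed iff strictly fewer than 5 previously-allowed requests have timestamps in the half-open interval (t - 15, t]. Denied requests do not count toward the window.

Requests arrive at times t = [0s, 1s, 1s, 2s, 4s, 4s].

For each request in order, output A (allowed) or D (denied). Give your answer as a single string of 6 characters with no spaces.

Answer: AAAAAD

Derivation:
Tracking allowed requests in the window:
  req#1 t=0s: ALLOW
  req#2 t=1s: ALLOW
  req#3 t=1s: ALLOW
  req#4 t=2s: ALLOW
  req#5 t=4s: ALLOW
  req#6 t=4s: DENY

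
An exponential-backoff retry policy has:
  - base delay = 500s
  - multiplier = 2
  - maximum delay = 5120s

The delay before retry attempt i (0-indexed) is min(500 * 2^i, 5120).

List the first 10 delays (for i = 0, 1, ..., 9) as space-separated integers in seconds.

Answer: 500 1000 2000 4000 5120 5120 5120 5120 5120 5120

Derivation:
Computing each delay:
  i=0: min(500*2^0, 5120) = 500
  i=1: min(500*2^1, 5120) = 1000
  i=2: min(500*2^2, 5120) = 2000
  i=3: min(500*2^3, 5120) = 4000
  i=4: min(500*2^4, 5120) = 5120
  i=5: min(500*2^5, 5120) = 5120
  i=6: min(500*2^6, 5120) = 5120
  i=7: min(500*2^7, 5120) = 5120
  i=8: min(500*2^8, 5120) = 5120
  i=9: min(500*2^9, 5120) = 5120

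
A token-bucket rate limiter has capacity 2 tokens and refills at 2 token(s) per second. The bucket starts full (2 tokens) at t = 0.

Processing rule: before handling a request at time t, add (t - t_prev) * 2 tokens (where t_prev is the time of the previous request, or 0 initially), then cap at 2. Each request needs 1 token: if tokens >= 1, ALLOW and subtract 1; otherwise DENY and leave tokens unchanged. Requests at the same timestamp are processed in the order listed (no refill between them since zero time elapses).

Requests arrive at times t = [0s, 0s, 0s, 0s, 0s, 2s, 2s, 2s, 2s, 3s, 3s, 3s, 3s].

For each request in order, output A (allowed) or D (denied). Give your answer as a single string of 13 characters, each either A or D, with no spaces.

Answer: AADDDAADDAADD

Derivation:
Simulating step by step:
  req#1 t=0s: ALLOW
  req#2 t=0s: ALLOW
  req#3 t=0s: DENY
  req#4 t=0s: DENY
  req#5 t=0s: DENY
  req#6 t=2s: ALLOW
  req#7 t=2s: ALLOW
  req#8 t=2s: DENY
  req#9 t=2s: DENY
  req#10 t=3s: ALLOW
  req#11 t=3s: ALLOW
  req#12 t=3s: DENY
  req#13 t=3s: DENY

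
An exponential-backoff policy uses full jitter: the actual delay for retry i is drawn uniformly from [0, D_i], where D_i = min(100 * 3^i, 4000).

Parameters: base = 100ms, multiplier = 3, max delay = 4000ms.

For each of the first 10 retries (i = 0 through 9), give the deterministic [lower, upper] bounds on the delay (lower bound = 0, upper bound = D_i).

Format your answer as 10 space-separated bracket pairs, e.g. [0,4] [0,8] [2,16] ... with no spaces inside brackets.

Answer: [0,100] [0,300] [0,900] [0,2700] [0,4000] [0,4000] [0,4000] [0,4000] [0,4000] [0,4000]

Derivation:
Computing bounds per retry:
  i=0: D_i=min(100*3^0,4000)=100, bounds=[0,100]
  i=1: D_i=min(100*3^1,4000)=300, bounds=[0,300]
  i=2: D_i=min(100*3^2,4000)=900, bounds=[0,900]
  i=3: D_i=min(100*3^3,4000)=2700, bounds=[0,2700]
  i=4: D_i=min(100*3^4,4000)=4000, bounds=[0,4000]
  i=5: D_i=min(100*3^5,4000)=4000, bounds=[0,4000]
  i=6: D_i=min(100*3^6,4000)=4000, bounds=[0,4000]
  i=7: D_i=min(100*3^7,4000)=4000, bounds=[0,4000]
  i=8: D_i=min(100*3^8,4000)=4000, bounds=[0,4000]
  i=9: D_i=min(100*3^9,4000)=4000, bounds=[0,4000]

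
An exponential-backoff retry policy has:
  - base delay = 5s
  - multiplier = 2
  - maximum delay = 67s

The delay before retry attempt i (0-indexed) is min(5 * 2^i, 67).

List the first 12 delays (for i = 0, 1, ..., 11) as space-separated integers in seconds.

Answer: 5 10 20 40 67 67 67 67 67 67 67 67

Derivation:
Computing each delay:
  i=0: min(5*2^0, 67) = 5
  i=1: min(5*2^1, 67) = 10
  i=2: min(5*2^2, 67) = 20
  i=3: min(5*2^3, 67) = 40
  i=4: min(5*2^4, 67) = 67
  i=5: min(5*2^5, 67) = 67
  i=6: min(5*2^6, 67) = 67
  i=7: min(5*2^7, 67) = 67
  i=8: min(5*2^8, 67) = 67
  i=9: min(5*2^9, 67) = 67
  i=10: min(5*2^10, 67) = 67
  i=11: min(5*2^11, 67) = 67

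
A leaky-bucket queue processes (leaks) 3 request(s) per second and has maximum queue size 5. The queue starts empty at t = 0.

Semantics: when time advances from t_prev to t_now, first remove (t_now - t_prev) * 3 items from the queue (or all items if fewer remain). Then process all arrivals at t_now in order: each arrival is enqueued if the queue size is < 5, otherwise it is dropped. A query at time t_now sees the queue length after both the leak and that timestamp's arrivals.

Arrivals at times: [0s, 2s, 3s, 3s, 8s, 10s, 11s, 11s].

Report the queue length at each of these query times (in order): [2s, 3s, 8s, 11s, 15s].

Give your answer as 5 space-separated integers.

Queue lengths at query times:
  query t=2s: backlog = 1
  query t=3s: backlog = 2
  query t=8s: backlog = 1
  query t=11s: backlog = 2
  query t=15s: backlog = 0

Answer: 1 2 1 2 0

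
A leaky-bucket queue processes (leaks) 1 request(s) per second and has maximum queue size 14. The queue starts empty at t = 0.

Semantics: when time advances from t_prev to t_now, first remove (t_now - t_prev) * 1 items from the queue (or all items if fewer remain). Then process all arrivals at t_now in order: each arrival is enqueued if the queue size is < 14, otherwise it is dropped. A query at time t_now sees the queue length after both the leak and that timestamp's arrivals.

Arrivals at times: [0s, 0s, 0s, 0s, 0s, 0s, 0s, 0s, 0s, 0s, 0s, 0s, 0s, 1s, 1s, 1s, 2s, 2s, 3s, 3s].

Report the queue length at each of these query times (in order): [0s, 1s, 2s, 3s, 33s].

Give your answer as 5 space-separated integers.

Answer: 13 14 14 14 0

Derivation:
Queue lengths at query times:
  query t=0s: backlog = 13
  query t=1s: backlog = 14
  query t=2s: backlog = 14
  query t=3s: backlog = 14
  query t=33s: backlog = 0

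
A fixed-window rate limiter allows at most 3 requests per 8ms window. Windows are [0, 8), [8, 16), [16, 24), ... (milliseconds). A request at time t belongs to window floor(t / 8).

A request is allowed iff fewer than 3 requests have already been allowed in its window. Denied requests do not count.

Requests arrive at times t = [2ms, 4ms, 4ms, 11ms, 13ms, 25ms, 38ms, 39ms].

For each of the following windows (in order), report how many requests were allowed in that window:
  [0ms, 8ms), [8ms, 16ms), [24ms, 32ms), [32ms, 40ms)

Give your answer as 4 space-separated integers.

Processing requests:
  req#1 t=2ms (window 0): ALLOW
  req#2 t=4ms (window 0): ALLOW
  req#3 t=4ms (window 0): ALLOW
  req#4 t=11ms (window 1): ALLOW
  req#5 t=13ms (window 1): ALLOW
  req#6 t=25ms (window 3): ALLOW
  req#7 t=38ms (window 4): ALLOW
  req#8 t=39ms (window 4): ALLOW

Allowed counts by window: 3 2 1 2

Answer: 3 2 1 2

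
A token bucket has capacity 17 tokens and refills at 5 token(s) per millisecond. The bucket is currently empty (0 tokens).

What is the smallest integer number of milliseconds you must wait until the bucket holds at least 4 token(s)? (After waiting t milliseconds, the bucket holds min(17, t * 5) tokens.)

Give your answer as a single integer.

Answer: 1

Derivation:
Need t * 5 >= 4, so t >= 4/5.
Smallest integer t = ceil(4/5) = 1.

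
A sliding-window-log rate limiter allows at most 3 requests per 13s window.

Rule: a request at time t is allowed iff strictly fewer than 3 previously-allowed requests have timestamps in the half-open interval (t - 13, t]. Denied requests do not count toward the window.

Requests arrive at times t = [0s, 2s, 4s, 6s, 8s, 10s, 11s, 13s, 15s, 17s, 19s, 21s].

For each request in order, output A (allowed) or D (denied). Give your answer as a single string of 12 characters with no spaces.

Tracking allowed requests in the window:
  req#1 t=0s: ALLOW
  req#2 t=2s: ALLOW
  req#3 t=4s: ALLOW
  req#4 t=6s: DENY
  req#5 t=8s: DENY
  req#6 t=10s: DENY
  req#7 t=11s: DENY
  req#8 t=13s: ALLOW
  req#9 t=15s: ALLOW
  req#10 t=17s: ALLOW
  req#11 t=19s: DENY
  req#12 t=21s: DENY

Answer: AAADDDDAAADD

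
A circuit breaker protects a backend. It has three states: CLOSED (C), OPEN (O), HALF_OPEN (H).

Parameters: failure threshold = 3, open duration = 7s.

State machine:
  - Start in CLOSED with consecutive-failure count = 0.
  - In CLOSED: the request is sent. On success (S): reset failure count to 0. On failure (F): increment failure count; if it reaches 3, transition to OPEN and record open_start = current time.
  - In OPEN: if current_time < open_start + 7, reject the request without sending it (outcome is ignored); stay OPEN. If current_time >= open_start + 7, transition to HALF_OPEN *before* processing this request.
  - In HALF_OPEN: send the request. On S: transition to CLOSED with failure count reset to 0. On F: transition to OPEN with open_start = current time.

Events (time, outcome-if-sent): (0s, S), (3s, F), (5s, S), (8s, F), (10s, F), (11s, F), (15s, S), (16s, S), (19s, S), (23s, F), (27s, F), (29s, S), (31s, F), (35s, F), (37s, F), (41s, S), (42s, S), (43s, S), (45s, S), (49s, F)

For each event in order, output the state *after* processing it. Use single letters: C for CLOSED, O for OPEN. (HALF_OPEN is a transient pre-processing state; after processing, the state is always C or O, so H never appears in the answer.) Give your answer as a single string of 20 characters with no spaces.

State after each event:
  event#1 t=0s outcome=S: state=CLOSED
  event#2 t=3s outcome=F: state=CLOSED
  event#3 t=5s outcome=S: state=CLOSED
  event#4 t=8s outcome=F: state=CLOSED
  event#5 t=10s outcome=F: state=CLOSED
  event#6 t=11s outcome=F: state=OPEN
  event#7 t=15s outcome=S: state=OPEN
  event#8 t=16s outcome=S: state=OPEN
  event#9 t=19s outcome=S: state=CLOSED
  event#10 t=23s outcome=F: state=CLOSED
  event#11 t=27s outcome=F: state=CLOSED
  event#12 t=29s outcome=S: state=CLOSED
  event#13 t=31s outcome=F: state=CLOSED
  event#14 t=35s outcome=F: state=CLOSED
  event#15 t=37s outcome=F: state=OPEN
  event#16 t=41s outcome=S: state=OPEN
  event#17 t=42s outcome=S: state=OPEN
  event#18 t=43s outcome=S: state=OPEN
  event#19 t=45s outcome=S: state=CLOSED
  event#20 t=49s outcome=F: state=CLOSED

Answer: CCCCCOOOCCCCCCOOOOCC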